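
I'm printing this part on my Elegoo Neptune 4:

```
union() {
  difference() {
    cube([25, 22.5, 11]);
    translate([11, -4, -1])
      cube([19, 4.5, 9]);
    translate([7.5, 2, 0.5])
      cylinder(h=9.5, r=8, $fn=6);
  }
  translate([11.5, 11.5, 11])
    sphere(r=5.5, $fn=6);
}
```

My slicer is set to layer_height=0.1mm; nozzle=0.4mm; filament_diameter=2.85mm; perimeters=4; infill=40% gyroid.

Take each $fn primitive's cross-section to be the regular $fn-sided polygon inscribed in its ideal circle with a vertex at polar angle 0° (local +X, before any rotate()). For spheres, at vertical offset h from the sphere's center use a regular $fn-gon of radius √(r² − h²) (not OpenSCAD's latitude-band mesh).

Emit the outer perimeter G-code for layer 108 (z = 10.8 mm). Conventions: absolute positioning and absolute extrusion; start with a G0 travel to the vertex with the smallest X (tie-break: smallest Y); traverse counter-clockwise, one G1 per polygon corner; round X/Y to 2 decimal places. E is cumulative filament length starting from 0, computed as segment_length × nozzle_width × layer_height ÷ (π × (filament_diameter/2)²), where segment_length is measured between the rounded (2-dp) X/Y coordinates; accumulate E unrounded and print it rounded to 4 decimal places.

G0 X0.00 Y0.00 Z10.80
G1 X25.00 Y0.00 E0.1568
G1 X25.00 Y22.50 E0.2978
G1 X0.00 Y22.50 E0.4546
G1 X0.00 Y0.00 E0.5957

At z = 10.8 mm: the cube (footprint 25×22.5) is included at this height; the cube at (11, -4) is not intersected at this z (z outside [-1, 8]); the cylinder at (7.5, 2) does not reach this height (z outside [0.5, 10]); Subtracting the remaining from the first: none of the subtracted shapes is present at this height, so the 25×22.5 cube is unchanged — 1 connected region; the sphere at (11.5, 11.5): section is a regular 6-gon, circumradius = √(r²−h²) = √(5.5²−0.2²) = 5.496; Combining (union): the r=5.5 sphere at (11.5, 11.5) lies entirely inside the result so far, so the union is just the result so far — 1 connected region. The outline is a single polygon with 4 vertices. Extrusion per mm of travel: 0.4 × 0.1 / (π × 1.425²) = 0.006270. Accumulating E over each segment gives final E = 0.5957.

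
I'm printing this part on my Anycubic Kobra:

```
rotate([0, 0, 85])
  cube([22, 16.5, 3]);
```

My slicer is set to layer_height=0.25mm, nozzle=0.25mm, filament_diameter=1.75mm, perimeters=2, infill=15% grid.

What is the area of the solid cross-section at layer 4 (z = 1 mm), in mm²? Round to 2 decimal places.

363.00 mm²

At z = 1 mm: the 22×16.5 cube contributes its full rectangle (area 363.00 mm²); (whole slice rotated 85° about Z — lengths, areas and connectivity unchanged). Overall, the cross-section is a single solid region. Net area = 363.00 mm².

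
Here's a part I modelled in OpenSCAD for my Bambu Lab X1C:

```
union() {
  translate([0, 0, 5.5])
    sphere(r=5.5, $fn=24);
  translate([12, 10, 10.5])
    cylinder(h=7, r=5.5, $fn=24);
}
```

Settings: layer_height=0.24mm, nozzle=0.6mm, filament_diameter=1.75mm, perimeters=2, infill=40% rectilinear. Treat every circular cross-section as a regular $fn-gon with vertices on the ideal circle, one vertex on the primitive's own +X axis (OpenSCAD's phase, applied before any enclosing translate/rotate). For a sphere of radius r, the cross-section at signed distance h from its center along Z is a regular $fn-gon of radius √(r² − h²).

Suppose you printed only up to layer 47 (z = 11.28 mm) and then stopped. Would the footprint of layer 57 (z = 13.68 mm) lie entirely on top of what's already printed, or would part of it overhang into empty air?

entirely on top

Compare the two slices. At z = 11.28: the sphere is absent (|z−center|=5.780 > r=5.5); the r=5.5 cylinder at (12, 10) contributes a regular 24-gon of circumradius 5.5 (area = (24/2)·5.500²·sin(360°/24) = 93.95 mm²); Combining (union): only the r=5.5 cylinder at (12, 10) is present, so the union is just that shape — area = 93.95 mm². At z = 13.68: the sphere does not reach this height (|z−center|=8.180 > r=5.5); the r=5.5 cylinder at (12, 10) contributes a regular 24-gon of circumradius 5.5 (area = (24/2)·5.500²·sin(360°/24) = 93.95 mm²); Merging all regions: only the r=5.5 cylinder at (12, 10) is present, so the union is just that shape — area = 93.95 mm². Checking containment: the cross-section at z = 13.68 is a subset of the cross-section at z = 11.28.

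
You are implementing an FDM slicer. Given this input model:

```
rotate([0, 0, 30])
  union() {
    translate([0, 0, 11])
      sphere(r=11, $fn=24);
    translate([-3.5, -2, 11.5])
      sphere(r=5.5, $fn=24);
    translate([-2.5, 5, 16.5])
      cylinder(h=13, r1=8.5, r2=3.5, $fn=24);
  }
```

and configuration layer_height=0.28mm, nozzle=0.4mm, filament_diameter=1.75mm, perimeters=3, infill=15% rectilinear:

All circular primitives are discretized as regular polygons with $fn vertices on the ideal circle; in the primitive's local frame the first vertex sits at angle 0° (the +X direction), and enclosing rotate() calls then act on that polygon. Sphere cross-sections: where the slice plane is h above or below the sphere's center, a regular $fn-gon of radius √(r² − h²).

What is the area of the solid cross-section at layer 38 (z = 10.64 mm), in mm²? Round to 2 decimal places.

At z = 10.64 mm: the r=11 sphere slices to a regular 24-gon of circumradius 10.994 (√(r²−h²) with h=0.36 from center) (area = (24/2)·10.994²·sin(360°/24) = 375.40 mm²); the sphere at (-3.5, -2): section is a regular 24-gon, circumradius = √(r²−h²) = √(5.5²−0.86²) = 5.432 (area = (24/2)·5.432²·sin(360°/24) = 91.65 mm²); the cone at (-2.5, 5) does not reach this height (z outside [16.5, 29.5]); Taking the union: the r=5.5 sphere at (-3.5, -2) lies entirely inside the r=11 sphere, so the union is just the r=11 sphere — area = 375.40 mm²; (rotated 30° about Z; rotation is an isometry so areas/perimeters/island counts are preserved). Overall, the cross-section is a single solid region. Net area = 375.40 mm².

375.40 mm²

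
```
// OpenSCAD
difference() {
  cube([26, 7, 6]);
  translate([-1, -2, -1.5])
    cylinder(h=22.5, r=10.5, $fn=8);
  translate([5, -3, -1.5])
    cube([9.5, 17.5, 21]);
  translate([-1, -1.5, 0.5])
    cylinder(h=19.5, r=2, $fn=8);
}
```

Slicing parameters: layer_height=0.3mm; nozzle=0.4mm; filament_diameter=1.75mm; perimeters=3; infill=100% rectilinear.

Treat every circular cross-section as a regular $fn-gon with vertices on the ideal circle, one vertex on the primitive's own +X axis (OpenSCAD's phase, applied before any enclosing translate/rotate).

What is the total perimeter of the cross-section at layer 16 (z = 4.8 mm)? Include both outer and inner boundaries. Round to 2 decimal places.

At z = 4.8 mm: the cube (footprint 26×7) is included at this height (perimeter 66.00 mm); the cylinder at (-1, -2): section is a regular 8-gon, circumradius r=10.5 (perimeter = 2·8·10.500·sin(180°/8) = 64.29 mm); the 9.5×17.5 cube at (5, -3) contributes its full rectangle (perimeter 54.00 mm); the r=2 cylinder at (-1, -1.5) gives a regular 8-gon of circumradius 2 (constant along its height) (perimeter = 2·8·2.000·sin(180°/8) = 12.25 mm); Subtracting the remaining from the first: starting from the 26×7 cube, the r=10.5 cylinder at (-1, -2) partially overlaps it — only the 48.07 mm² overlap (of its 311.83 mm²) is removed, clipping the outline; the 9.5×17.5 cube at (5, -3) partially overlaps it — only the 52.26 mm² overlap (of its 166.25 mm²) is removed, clipping the outline; the r=2 cylinder at (-1, -1.5) misses the remaining region (no effect) — boundary = 42.94 mm. Overall, the cross-section has 2 separate islands. Total boundary length (outer) = 42.94 mm.

42.94 mm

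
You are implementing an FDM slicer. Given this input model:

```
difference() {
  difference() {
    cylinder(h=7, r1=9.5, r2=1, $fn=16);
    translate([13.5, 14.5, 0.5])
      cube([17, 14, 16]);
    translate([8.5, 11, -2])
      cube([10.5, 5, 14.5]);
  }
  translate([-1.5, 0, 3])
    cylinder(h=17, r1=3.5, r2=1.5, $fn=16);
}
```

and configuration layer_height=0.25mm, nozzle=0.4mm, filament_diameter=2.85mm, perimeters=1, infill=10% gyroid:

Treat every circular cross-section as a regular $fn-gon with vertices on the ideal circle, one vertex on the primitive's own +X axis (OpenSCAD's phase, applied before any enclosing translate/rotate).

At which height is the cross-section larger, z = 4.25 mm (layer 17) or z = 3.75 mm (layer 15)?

Layer 17 (z = 4.25): the cone contributes a regular 16-gon of circumradius 4.339 (interpolated between r1=9.5 and r2=1 at t=0.607) (area = (16/2)·4.339²·sin(360°/16) = 57.65 mm²); the 17×14 cube at (13.5, 14.5) contributes its full rectangle (area 238.00 mm²); the cube at (8.5, 11) is present — its section is the full 10.5×5 rectangle (area 52.50 mm²); Subtracting the remaining from the first: starting from the cone (57.65 mm²), the 17×14 cube at (13.5, 14.5) misses the remaining region (no effect); the 10.5×5 cube at (8.5, 11) misses the remaining region (no effect) — area = 57.65 mm²; the cone at (-1.5, 0) (r1=3.5→r2=1.5) has section circumradius 3.353 here — a regular 16-gon (area = (16/2)·3.353²·sin(360°/16) = 34.42 mm²); Subtracting the remaining from the first: starting from that combined region (57.65 mm²), the cone at (-1.5, 0) partially overlaps it — only the 32.16 mm² overlap (of its 34.42 mm²) is removed, clipping the outline — area = 25.48 mm². So its area = 25.48 mm². Layer 15 (z = 3.75): the cone contributes a regular 16-gon of circumradius 4.946 (interpolated between r1=9.5 and r2=1 at t=0.536) (area = (16/2)·4.946²·sin(360°/16) = 74.91 mm²); the cube at (13.5, 14.5) (footprint 17×14) is included at this height (area 238.00 mm²); the 10.5×5 cube at (8.5, 11) contributes its full rectangle (area 52.50 mm²); After the difference (first − rest): starting from the cone (74.91 mm²), the 17×14 cube at (13.5, 14.5) misses the remaining region (no effect); the 10.5×5 cube at (8.5, 11) misses the remaining region (no effect) — area = 74.91 mm²; the cone at (-1.5, 0) (r1=3.5→r2=1.5) has section circumradius 3.412 here — a regular 16-gon (area = (16/2)·3.412²·sin(360°/16) = 35.64 mm²); Taking the first minus the rest: starting from that combined region (74.91 mm²), the cone at (-1.5, 0) lies wholly inside it (removes its full 35.64 mm² and its 21.30 mm outline becomes a hole wall) — area = 39.27 mm². So its area = 39.27 mm². Layer 15 is larger (39.27 vs 25.48 mm²).

layer 15 (z = 3.75 mm)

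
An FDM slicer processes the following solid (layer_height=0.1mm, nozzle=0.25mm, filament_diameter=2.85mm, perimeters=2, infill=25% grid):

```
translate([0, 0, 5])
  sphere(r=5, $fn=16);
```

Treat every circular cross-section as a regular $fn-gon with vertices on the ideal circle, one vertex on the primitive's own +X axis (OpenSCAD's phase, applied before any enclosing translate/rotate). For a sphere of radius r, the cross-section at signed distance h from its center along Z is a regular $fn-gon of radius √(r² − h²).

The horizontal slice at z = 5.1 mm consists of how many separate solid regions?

1

At z = 5.1 mm: the sphere: section is a regular 16-gon, circumradius = √(r²−h²) = √(5²−0.1²) = 4.999. The result has 1 disconnected region.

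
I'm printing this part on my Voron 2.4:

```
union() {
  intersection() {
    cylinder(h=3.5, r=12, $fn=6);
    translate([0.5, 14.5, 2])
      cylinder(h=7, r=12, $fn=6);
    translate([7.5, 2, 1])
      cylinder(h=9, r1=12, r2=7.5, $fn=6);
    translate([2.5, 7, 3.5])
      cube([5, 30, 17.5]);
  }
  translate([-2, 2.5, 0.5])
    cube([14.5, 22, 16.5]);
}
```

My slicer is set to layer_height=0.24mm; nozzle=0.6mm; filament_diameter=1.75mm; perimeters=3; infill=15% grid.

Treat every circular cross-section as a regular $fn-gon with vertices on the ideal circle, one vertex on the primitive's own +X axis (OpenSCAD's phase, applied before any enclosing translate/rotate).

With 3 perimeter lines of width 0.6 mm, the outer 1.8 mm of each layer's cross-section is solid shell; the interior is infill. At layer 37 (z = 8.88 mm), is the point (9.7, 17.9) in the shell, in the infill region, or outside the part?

infill

At z = 8.88 mm: the cylinder does not reach this height (z outside [0, 3.5]); the r=12 cylinder at (0.5, 14.5) contributes a regular 6-gon of circumradius 12; the cone at (7.5, 2): at t=0.876 of its height the radius interpolates to r₁+(r₂−r₁)t = 8.060, giving a regular 6-gon of that circumradius; the 5×30 cube at (2.5, 7) contributes its full rectangle; Taking the intersection: at least one operand is absent at this height, so nothing remains; the cube at (-2, 2.5) (footprint 14.5×22) is included at this height; Merging all regions: only the 14.5×22 cube at (-2, 2.5) is present, so the union is just that shape — 1 connected region. Overall, the cross-section is a single solid region. The nearest boundary edge runs (12.50, 2.50)→(12.50, 24.50); distance from the point to it = 2.80 mm. The point is inside the cross-section and 2.80 mm from the nearest boundary — more than the 1.8 mm shell width (3 × 0.6), so it's in the infill interior.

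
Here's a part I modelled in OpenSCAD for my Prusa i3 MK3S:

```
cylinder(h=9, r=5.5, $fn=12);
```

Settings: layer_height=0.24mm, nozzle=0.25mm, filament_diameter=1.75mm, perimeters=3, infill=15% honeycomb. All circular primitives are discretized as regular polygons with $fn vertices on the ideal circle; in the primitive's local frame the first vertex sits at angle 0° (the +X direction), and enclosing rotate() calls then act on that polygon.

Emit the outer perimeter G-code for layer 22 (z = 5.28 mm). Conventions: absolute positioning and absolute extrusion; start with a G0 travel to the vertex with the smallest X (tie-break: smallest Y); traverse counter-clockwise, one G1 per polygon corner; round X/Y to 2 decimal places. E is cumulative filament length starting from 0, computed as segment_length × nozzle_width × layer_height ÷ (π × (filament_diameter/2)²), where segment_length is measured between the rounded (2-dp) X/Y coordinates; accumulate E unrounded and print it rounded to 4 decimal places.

At z = 5.28 mm: the r=5.5 cylinder gives a regular 12-gon of circumradius 5.5 (constant along its height). The outline is a single polygon with 12 vertices. Extrusion per mm of travel: 0.25 × 0.24 / (π × 0.875²) = 0.024945. Accumulating E over each segment gives final E = 0.8519.

G0 X-5.50 Y0.00 Z5.28
G1 X-4.76 Y-2.75 E0.0710
G1 X-2.75 Y-4.76 E0.1419
G1 X0.00 Y-5.50 E0.2130
G1 X2.75 Y-4.76 E0.2840
G1 X4.76 Y-2.75 E0.3549
G1 X5.50 Y0.00 E0.4260
G1 X4.76 Y2.75 E0.4970
G1 X2.75 Y4.76 E0.5679
G1 X0.00 Y5.50 E0.6390
G1 X-2.75 Y4.76 E0.7100
G1 X-4.76 Y2.75 E0.7809
G1 X-5.50 Y0.00 E0.8519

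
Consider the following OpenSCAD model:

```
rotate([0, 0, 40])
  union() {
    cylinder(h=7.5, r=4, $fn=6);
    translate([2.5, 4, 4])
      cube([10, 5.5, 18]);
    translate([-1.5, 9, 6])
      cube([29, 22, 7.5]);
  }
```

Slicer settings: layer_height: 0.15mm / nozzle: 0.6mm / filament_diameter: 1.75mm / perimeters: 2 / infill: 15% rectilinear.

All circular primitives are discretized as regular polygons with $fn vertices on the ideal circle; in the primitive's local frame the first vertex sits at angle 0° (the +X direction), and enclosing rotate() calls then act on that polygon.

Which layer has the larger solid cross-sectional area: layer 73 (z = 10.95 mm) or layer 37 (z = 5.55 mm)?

Layer 73 (z = 10.95): the cylinder does not reach this height (z outside [0, 7.5]); the 10×5.5 cube at (2.5, 4) contributes its full rectangle (area 55.00 mm²); the cube at (-1.5, 9) is present — its section is the full 29×22 rectangle (area 638.00 mm²); Combining (union): the regions partially overlap — summed areas 693.00 mm² minus the doubly-counted overlap 5.00 mm² gives 688.00 mm² — area = 688.00 mm²; (rotated 40° about Z; rotation is an isometry so areas/perimeters/island counts are preserved). So its area = 688.00 mm². Layer 37 (z = 5.55): the r=4 cylinder gives a regular 6-gon of circumradius 4 (constant along its height) (area = (6/2)·4.000²·sin(360°/6) = 41.57 mm²); the cube at (2.5, 4) (footprint 10×5.5) is included at this height (area 55.00 mm²); the cube at (-1.5, 9) does not reach this height (z outside [6, 13.5]); Merging all regions: the 2 present regions are separate (no shared area or edge), so areas and boundary lengths simply add and each stays a separate island — area = 96.57 mm²; (whole slice rotated 40° about Z — lengths, areas and connectivity unchanged). So its area = 96.57 mm². Layer 73 is larger (688.00 vs 96.57 mm²).

layer 73 (z = 10.95 mm)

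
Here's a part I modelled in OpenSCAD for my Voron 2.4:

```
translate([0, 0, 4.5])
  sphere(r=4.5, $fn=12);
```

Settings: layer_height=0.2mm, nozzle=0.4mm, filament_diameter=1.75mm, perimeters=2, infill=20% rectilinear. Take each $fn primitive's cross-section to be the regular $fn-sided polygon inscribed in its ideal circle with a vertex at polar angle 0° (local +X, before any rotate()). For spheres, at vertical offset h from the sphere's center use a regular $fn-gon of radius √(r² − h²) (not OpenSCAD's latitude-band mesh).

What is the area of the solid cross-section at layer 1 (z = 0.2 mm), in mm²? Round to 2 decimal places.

At z = 0.2 mm: the sphere: section is a regular 12-gon, circumradius = √(r²−h²) = √(4.5²−4.3²) = 1.327 (area = (12/2)·1.327²·sin(360°/12) = 5.28 mm²). Overall, the cross-section is a single solid region. Net area = 5.28 mm².

5.28 mm²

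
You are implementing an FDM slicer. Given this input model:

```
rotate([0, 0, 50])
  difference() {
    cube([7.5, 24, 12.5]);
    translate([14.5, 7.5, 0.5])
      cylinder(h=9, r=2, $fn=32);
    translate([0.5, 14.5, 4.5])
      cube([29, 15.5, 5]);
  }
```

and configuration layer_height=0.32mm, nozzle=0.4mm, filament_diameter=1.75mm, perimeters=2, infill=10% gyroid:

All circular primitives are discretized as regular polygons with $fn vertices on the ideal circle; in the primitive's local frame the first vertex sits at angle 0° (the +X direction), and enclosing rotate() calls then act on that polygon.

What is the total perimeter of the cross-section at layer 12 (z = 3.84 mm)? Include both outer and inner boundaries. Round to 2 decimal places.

At z = 3.84 mm: the cube is present — its section is the full 7.5×24 rectangle (perimeter 63.00 mm); the r=2 cylinder at (14.5, 7.5) gives a regular 32-gon of circumradius 2 (constant along its height) (perimeter = 2·32·2.000·sin(180°/32) = 12.55 mm); the cube at (0.5, 14.5) is absent (z outside [4.5, 9.5]); Taking the first minus the rest: starting from the 7.5×24 cube, the r=2 cylinder at (14.5, 7.5) misses the remaining region (no effect) — boundary = 63.00 mm; (whole slice rotated 50° about Z — lengths, areas and connectivity unchanged). Overall, the cross-section is a single solid region. Total boundary length (outer) = 63.00 mm.

63.00 mm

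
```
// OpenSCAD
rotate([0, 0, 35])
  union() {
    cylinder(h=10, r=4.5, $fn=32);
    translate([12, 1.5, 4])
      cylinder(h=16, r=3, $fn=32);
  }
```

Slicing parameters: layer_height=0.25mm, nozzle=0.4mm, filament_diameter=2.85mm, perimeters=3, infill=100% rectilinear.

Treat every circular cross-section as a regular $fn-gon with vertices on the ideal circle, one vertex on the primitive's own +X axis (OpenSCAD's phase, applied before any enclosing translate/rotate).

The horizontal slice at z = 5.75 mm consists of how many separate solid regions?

2

At z = 5.75 mm: the r=4.5 cylinder contributes a regular 32-gon of circumradius 4.5; the r=3 cylinder at (12, 1.5) gives a regular 32-gon of circumradius 3 (constant along its height); Taking the union: the 2 present regions are separate (no shared area or edge), so areas and boundary lengths simply add and each stays a separate island — 2 connected regions; (rotated 35° about Z; rotation is an isometry so areas/perimeters/island counts are preserved). The result has 2 disconnected regions.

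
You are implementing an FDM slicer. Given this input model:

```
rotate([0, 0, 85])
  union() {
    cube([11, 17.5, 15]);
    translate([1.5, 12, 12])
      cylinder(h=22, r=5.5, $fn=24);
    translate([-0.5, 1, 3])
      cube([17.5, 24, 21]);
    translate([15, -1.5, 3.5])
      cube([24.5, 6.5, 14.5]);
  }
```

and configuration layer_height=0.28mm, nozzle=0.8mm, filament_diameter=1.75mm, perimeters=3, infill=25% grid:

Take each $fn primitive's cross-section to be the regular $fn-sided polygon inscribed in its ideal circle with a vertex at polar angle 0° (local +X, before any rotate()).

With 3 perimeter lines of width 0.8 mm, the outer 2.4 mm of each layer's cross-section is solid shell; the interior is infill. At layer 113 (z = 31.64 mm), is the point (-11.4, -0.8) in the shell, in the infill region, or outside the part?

shell

At z = 31.64 mm: the cube does not reach this height (z outside [0, 15]); the cylinder at (1.5, 12): section is a regular 24-gon, circumradius r=5.5; the cube at (-0.5, 1) does not reach this height (z outside [3, 24]); the cube at (15, -1.5) is not intersected at this z (z outside [3.5, 18]); Merging all regions: only the r=5.5 cylinder at (1.5, 12) is present, so the union is just that shape — 1 connected region; (rotated 85° about Z; rotation is an isometry so areas/perimeters/island counts are preserved). Overall, the cross-section is a single solid region. Undo the 85° rotation: the query point maps to (-1.791, 11.287) in the un-rotated model frame. The nearest boundary edge runs (-4.00, 12.00)→(-3.81, 10.58); distance from the point to it = 2.10 mm. The point is inside the cross-section, 2.10 mm from the nearest boundary — within the 2.4 mm shell band (3 × 0.8).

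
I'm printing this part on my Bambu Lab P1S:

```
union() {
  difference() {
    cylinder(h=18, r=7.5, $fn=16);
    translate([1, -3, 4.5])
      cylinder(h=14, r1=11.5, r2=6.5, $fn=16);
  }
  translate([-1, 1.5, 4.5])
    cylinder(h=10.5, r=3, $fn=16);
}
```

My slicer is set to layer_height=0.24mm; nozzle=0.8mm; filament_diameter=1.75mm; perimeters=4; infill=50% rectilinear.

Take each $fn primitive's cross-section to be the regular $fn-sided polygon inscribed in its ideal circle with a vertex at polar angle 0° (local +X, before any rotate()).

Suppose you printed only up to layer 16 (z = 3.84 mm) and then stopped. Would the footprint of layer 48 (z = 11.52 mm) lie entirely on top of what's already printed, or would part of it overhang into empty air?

entirely on top

Compare the two slices. At z = 3.84: the cylinder: section is a regular 16-gon, circumradius r=7.5 (area = (16/2)·7.500²·sin(360°/16) = 172.21 mm²); the cone at (1, -3) is absent (z outside [4.5, 18.5]); Taking the first minus the rest: none of the subtracted shapes is present at this height, so the r=7.5 cylinder is unchanged — area = 172.21 mm²; the cylinder at (-1, 1.5) is not intersected at this z (z outside [4.5, 15]); Combining (union): only that combined region is present, so the union is just that shape — area = 172.21 mm². At z = 11.52: the r=7.5 cylinder contributes a regular 16-gon of circumradius 7.5 (area = (16/2)·7.500²·sin(360°/16) = 172.21 mm²); the cone at (1, -3): at t=0.501 of its height the radius interpolates to r₁+(r₂−r₁)t = 8.993, giving a regular 16-gon of that circumradius (area = (16/2)·8.993²·sin(360°/16) = 247.59 mm²); Subtracting the remaining from the first: starting from the r=7.5 cylinder (172.21 mm²), the cone at (1, -3) partially overlaps it — only the 152.94 mm² overlap (of its 247.59 mm²) is removed, clipping the outline — area = 19.26 mm²; the cylinder at (-1, 1.5): section is a regular 16-gon, circumradius r=3 (area = (16/2)·3.000²·sin(360°/16) = 27.55 mm²); Taking the union: the 2 present regions are separate (no shared area or edge), so areas and boundary lengths simply add and each stays a separate island — area = 46.82 mm². Checking containment: the cross-section at z = 11.52 is a subset of the cross-section at z = 3.84.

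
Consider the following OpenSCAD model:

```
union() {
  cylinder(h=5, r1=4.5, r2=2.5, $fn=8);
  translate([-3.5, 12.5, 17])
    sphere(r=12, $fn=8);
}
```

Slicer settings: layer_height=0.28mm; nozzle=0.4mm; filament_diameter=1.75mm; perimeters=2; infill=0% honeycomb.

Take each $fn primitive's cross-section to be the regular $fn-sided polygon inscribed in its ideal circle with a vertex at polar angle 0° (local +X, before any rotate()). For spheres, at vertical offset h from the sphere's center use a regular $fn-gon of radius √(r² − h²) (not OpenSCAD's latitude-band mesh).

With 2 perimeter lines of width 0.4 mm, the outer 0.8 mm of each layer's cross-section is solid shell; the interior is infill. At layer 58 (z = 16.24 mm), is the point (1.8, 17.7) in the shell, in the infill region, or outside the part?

At z = 16.24 mm: the cone does not reach this height (z outside [0, 5]); the sphere at (-3.5, 12.5): section is a regular 8-gon, circumradius = √(r²−h²) = √(12²−0.76²) = 11.976; Merging all regions: only the r=12 sphere at (-3.5, 12.5) is present, so the union is just that shape — 1 connected region. Overall, the cross-section is a single solid region. The nearest boundary edge runs (8.48, 12.50)→(4.97, 20.97); distance from the point to it = 4.18 mm. The point is inside the cross-section and 4.18 mm from the nearest boundary — more than the 0.8 mm shell width (2 × 0.4), so it's in the infill interior.

infill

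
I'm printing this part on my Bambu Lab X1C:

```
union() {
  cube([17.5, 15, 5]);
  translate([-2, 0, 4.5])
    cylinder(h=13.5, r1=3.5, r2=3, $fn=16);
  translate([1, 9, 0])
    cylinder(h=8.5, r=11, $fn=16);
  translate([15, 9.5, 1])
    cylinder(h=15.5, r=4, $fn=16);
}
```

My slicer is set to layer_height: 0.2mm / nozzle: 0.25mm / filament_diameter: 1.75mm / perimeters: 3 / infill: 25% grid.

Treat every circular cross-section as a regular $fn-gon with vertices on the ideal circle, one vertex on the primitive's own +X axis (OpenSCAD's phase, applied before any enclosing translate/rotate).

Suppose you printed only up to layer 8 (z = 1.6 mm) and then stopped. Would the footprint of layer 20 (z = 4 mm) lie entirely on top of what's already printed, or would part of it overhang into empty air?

Compare the two slices. At z = 1.6: the 17.5×15 cube contributes its full rectangle (area 262.50 mm²); the cone at (-2, 0) does not reach this height (z outside [4.5, 18]); the cylinder at (1, 9): section is a regular 16-gon, circumradius r=11 (area = (16/2)·11.000²·sin(360°/16) = 370.44 mm²); the r=4 cylinder at (15, 9.5) contributes a regular 16-gon of circumradius 4 (area = (16/2)·4.000²·sin(360°/16) = 48.98 mm²); Taking the union: the regions partially overlap — summed areas 681.92 mm² minus the doubly-counted overlap 204.42 mm² gives 477.50 mm² — area = 477.50 mm². At z = 4: the cube (footprint 17.5×15) is included at this height (area 262.50 mm²); the cone at (-2, 0) is not intersected at this z (z outside [4.5, 18]); the r=11 cylinder at (1, 9) contributes a regular 16-gon of circumradius 11 (area = (16/2)·11.000²·sin(360°/16) = 370.44 mm²); the r=4 cylinder at (15, 9.5) gives a regular 16-gon of circumradius 4 (constant along its height) (area = (16/2)·4.000²·sin(360°/16) = 48.98 mm²); Combining (union): the regions partially overlap — summed areas 681.92 mm² minus the doubly-counted overlap 204.42 mm² gives 477.50 mm² — area = 477.50 mm². Checking containment: the cross-section at z = 4 is a subset of the cross-section at z = 1.6.

entirely on top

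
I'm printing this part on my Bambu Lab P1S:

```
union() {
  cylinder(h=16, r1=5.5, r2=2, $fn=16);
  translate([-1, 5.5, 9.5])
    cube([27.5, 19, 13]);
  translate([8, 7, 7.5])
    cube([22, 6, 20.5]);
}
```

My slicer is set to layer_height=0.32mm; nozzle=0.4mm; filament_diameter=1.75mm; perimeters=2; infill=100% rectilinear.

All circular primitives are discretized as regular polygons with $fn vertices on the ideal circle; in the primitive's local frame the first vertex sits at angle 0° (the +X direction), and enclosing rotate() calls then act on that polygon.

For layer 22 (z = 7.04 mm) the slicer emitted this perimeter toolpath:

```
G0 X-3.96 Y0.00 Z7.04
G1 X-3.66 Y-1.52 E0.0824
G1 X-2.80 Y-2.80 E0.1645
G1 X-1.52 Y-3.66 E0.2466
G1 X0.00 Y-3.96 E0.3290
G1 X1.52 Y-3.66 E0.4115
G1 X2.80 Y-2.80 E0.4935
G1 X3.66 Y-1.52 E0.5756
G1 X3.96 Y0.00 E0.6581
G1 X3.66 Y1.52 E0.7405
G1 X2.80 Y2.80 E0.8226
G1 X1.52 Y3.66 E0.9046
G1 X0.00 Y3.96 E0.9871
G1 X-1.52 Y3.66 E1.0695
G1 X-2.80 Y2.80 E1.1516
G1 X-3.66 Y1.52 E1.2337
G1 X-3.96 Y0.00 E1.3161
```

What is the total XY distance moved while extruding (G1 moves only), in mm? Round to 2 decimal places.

24.73 mm

Sum the Euclidean lengths of each G1 segment: total = 24.73 mm.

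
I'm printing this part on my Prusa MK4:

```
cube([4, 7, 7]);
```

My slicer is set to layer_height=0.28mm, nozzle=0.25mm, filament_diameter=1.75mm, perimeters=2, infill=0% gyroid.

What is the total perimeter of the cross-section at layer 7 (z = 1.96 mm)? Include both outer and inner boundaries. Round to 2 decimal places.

At z = 1.96 mm: the 4×7 cube contributes its full rectangle (perimeter 22.00 mm). Overall, the cross-section is a single solid region. Total boundary length (outer) = 22.00 mm.

22.00 mm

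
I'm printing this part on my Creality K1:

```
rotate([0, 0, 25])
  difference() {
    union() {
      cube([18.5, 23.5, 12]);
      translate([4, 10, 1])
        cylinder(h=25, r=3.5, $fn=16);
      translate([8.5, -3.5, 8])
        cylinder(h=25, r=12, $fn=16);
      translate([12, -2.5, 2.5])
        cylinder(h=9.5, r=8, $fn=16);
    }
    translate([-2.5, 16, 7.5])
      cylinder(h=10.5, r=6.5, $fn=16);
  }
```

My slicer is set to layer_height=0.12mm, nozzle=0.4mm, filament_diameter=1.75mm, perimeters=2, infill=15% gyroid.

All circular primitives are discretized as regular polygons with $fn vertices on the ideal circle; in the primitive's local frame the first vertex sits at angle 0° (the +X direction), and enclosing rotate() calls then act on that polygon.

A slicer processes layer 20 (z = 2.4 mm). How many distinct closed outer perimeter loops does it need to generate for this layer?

1

At z = 2.4 mm: the 18.5×23.5 cube contributes its full rectangle; the r=3.5 cylinder at (4, 10) contributes a regular 16-gon of circumradius 3.5; the cylinder at (8.5, -3.5) is absent (z outside [8, 33]); the cylinder at (12, -2.5) is not intersected at this z (z outside [2.5, 12]); Combining (union): the r=3.5 cylinder at (4, 10) lies entirely inside the 18.5×23.5 cube, so the union is just the 18.5×23.5 cube — 1 connected region; the cylinder at (-2.5, 16) does not reach this height (z outside [7.5, 18]); Subtracting the remaining from the first: none of the subtracted shapes is present at this height, so the result so far is unchanged — 1 connected region; (rotated 25° about Z; rotation is an isometry so areas/perimeters/island counts are preserved). The result has 1 disconnected region.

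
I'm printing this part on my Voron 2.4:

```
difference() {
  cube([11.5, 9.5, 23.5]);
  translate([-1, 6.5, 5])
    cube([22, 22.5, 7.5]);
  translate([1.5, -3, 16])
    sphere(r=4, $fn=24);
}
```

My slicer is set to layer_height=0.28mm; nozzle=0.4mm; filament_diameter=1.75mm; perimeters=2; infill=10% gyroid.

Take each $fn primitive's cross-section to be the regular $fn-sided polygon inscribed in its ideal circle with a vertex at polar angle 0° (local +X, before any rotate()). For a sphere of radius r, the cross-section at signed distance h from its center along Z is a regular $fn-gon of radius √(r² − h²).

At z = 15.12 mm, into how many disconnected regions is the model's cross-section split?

At z = 15.12 mm: the cube is present — its section is the full 11.5×9.5 rectangle; the cube at (-1, 6.5) does not reach this height (z outside [5, 12.5]); the r=4 sphere at (1.5, -3) slices to a regular 24-gon of circumradius 3.902 (√(r²−h²) with h=0.88 from center); Taking the first minus the rest: starting from the 11.5×9.5 cube, the r=4 sphere at (1.5, -3) partially overlaps it — only the 2.65 mm² overlap (of its 47.29 mm²) is removed, clipping the outline — 1 connected region. The result has 1 disconnected region.

1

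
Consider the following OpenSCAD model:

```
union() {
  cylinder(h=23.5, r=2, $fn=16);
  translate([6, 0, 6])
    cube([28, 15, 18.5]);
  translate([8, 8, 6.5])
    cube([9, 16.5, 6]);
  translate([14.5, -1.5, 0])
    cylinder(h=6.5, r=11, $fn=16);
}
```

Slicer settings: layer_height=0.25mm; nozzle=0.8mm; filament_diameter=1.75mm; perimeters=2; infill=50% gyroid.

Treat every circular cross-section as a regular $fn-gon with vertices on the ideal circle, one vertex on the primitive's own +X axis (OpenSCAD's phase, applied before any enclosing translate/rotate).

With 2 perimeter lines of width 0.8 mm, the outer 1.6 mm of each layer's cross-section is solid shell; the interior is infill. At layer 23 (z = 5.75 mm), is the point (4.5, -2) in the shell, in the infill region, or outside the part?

shell

At z = 5.75 mm: the r=2 cylinder contributes a regular 16-gon of circumradius 2; the cube at (6, 0) is not intersected at this z (z outside [6, 24.5]); the cube at (8, 8) is absent (z outside [6.5, 12.5]); the cylinder at (14.5, -1.5): section is a regular 16-gon, circumradius r=11; Taking the union: the 2 present regions are separate (no shared area or edge), so areas and boundary lengths simply add and each stays a separate island — 2 connected regions. Overall, the cross-section has 2 separate islands. The nearest boundary edge runs (4.34, -5.71)→(3.50, -1.50); distance from the point to it = 0.88 mm. (Shell/infill is judged within the island containing the point — the largest one.) The point is inside the cross-section, 0.88 mm from the nearest boundary — within the 1.6 mm shell band (2 × 0.8).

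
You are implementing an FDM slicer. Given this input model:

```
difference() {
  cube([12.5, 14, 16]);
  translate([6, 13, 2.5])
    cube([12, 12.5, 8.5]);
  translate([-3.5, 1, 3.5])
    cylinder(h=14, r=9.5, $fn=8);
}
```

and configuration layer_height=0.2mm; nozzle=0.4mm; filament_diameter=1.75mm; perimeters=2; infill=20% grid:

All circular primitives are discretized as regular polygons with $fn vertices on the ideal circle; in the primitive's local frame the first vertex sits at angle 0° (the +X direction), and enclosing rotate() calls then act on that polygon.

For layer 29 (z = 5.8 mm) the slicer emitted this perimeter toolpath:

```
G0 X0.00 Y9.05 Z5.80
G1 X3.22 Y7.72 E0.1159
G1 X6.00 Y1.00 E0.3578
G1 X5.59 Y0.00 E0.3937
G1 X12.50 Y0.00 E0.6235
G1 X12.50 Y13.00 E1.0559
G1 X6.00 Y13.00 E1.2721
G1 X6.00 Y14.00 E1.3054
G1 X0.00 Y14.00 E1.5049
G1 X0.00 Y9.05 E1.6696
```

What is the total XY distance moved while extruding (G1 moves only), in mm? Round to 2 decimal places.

Sum the Euclidean lengths of each G1 segment: total = 50.20 mm.

50.20 mm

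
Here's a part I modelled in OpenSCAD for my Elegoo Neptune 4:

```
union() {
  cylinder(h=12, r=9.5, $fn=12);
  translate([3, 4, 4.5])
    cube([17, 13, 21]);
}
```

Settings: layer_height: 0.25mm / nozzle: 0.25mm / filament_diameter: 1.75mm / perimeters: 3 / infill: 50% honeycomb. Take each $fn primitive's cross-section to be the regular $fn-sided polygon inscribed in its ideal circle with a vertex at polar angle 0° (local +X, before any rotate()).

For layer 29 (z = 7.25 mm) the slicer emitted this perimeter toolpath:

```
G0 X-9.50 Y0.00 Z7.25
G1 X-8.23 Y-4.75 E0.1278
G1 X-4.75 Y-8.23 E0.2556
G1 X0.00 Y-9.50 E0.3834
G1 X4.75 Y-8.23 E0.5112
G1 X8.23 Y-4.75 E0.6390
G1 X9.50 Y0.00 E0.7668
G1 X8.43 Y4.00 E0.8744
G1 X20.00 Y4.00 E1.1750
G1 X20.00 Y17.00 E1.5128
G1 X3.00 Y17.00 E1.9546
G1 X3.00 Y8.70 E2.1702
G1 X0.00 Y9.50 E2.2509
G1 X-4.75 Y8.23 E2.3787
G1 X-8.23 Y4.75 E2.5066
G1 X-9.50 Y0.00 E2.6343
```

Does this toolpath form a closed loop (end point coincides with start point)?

yes

Start point (G0): (-9.50, 0.00). End point (last G1): the path returns to the start — closed.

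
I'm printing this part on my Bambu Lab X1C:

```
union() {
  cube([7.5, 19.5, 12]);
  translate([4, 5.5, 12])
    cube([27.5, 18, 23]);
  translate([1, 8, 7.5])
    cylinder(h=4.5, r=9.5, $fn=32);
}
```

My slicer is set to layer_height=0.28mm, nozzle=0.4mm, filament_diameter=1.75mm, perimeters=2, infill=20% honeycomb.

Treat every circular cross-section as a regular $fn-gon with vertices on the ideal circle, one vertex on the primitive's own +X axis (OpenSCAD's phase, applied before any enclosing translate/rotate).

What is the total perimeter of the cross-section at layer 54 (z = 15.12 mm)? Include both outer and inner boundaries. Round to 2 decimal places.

91.00 mm

At z = 15.12 mm: the cube is absent (z outside [0, 12]); the cube at (4, 5.5) is present — its section is the full 27.5×18 rectangle (perimeter 91.00 mm); the cylinder at (1, 8) is not intersected at this z (z outside [7.5, 12]); Taking the union: only the 27.5×18 cube at (4, 5.5) is present, so the union is just that shape — boundary = 91.00 mm. Overall, the cross-section is a single solid region. Total boundary length (outer) = 91.00 mm.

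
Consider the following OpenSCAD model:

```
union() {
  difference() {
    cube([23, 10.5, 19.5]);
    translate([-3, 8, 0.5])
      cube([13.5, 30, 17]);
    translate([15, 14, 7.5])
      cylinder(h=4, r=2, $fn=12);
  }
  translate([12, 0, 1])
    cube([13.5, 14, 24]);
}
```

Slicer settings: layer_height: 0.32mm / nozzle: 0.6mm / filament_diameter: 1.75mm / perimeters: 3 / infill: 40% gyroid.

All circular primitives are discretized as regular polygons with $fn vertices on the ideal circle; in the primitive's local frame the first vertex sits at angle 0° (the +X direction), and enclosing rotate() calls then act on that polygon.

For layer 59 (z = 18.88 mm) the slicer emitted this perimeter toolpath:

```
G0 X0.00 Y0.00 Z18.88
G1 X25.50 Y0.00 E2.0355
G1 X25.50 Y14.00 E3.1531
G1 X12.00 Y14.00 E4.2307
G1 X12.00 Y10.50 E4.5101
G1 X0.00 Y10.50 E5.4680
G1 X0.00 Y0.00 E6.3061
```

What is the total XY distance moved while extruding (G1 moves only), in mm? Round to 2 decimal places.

Sum the Euclidean lengths of each G1 segment: total = 79.00 mm.

79.00 mm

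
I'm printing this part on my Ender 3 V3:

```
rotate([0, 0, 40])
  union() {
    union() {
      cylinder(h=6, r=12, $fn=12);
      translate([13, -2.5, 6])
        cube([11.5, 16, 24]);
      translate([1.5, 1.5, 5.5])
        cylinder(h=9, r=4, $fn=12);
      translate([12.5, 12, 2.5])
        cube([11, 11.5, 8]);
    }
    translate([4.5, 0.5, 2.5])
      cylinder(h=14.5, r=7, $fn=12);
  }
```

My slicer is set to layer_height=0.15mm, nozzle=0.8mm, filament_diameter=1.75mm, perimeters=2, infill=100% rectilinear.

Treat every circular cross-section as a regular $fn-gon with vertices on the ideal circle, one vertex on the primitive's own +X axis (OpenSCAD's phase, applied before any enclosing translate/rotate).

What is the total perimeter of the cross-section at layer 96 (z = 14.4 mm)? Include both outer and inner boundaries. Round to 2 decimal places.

98.62 mm

At z = 14.4 mm: the cylinder does not reach this height (z outside [0, 6]); the cube at (13, -2.5) is present — its section is the full 11.5×16 rectangle (perimeter 55.00 mm); the cylinder at (1.5, 1.5): section is a regular 12-gon, circumradius r=4 (perimeter = 2·12·4.000·sin(180°/12) = 24.85 mm); the cube at (12.5, 12) is not intersected at this z (z outside [2.5, 10.5]); Combining (union): the 2 present regions are separate (no shared area or edge), so areas and boundary lengths simply add and each stays a separate island — boundary = 79.85 mm; the r=7 cylinder at (4.5, 0.5) gives a regular 12-gon of circumradius 7 (constant along its height) (perimeter = 2·12·7.000·sin(180°/12) = 43.48 mm); Merging all regions: the regions partially overlap (shared area 47.35 mm²), so the edge portions inside another operand are dropped and the merged outline is re-measured after clipping — boundary = 98.62 mm; (whole slice rotated 40° about Z — lengths, areas and connectivity unchanged). Overall, the cross-section has 2 separate islands. Total boundary length (outer) = 98.62 mm.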